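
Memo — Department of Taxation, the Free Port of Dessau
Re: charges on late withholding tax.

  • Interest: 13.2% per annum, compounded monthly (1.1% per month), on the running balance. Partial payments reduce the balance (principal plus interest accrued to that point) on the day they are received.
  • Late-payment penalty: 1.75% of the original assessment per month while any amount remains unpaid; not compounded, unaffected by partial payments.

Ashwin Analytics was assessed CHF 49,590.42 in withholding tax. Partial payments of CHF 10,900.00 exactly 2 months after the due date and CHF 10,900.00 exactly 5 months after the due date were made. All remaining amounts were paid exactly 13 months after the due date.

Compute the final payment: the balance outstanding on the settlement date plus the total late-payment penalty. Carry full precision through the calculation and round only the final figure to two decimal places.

CHF 44,260.27

Balance at month 2: CHF 49,590.4200 × (1 + 0.011)^2 = CHF 50,687.4097…
After CHF 10,900.00 payment: CHF 50,687.4097… − CHF 10,900.00 = CHF 39,787.4097…
Balance at month 5: CHF 39,787.4097… × (1 + 0.011)^3 = CHF 41,114.8900…
After CHF 10,900.00 payment: CHF 41,114.8900… − CHF 10,900.00 = CHF 30,214.8900…
Balance at month 13: CHF 30,214.8900… × (1 + 0.011)^8 = CHF 32,978.4517…
Penalty: 13 × 1.75% × CHF 49,590.42 = CHF 11,281.82…
Final settlement = outstanding balance + penalty = CHF 32,978.4517… + CHF 11,281.82… = CHF 44,260.27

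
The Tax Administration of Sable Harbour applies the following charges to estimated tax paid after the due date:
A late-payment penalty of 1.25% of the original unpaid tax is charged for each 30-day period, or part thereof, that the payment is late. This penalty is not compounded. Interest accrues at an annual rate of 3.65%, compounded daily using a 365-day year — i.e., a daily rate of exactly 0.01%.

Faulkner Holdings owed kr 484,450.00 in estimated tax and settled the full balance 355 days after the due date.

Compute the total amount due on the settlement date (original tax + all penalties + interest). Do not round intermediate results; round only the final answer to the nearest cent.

kr 574,623.49

Penalty periods: ⌈355/30⌉ = 12; penalty = 12 × 1.25% × kr 484,450.00 = kr 72,667.50
Interest: kr 484,450.00 × ((1 + 0.0001)^355 − 1) = kr 484,450.00 × 0.03613581… = kr 17,505.9927…
Total = kr 484,450.00 + kr 72,667.5000 + kr 17,505.9927… = kr 574,623.49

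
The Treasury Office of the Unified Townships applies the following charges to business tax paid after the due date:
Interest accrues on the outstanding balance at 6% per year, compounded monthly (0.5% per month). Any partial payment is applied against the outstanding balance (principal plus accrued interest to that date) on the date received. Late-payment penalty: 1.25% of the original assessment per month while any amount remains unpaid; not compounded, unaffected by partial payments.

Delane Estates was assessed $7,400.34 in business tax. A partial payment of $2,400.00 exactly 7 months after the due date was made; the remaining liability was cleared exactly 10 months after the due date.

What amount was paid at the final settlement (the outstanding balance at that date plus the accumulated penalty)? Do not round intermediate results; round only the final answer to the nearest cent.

Balance at month 7: $7,400.3400 × (1 + 0.005)^7 = $7,663.2696…
After $2,400.00 payment: $7,663.2696… − $2,400.00 = $5,263.2696…
Balance at month 10: $5,263.2696… × (1 + 0.005)^3 = $5,342.6141…
Penalty: 10 × 1.25% × $7,400.34 = $925.04…
Final settlement = outstanding balance + penalty = $5,342.6141… + $925.04… = $6,267.66

$6,267.66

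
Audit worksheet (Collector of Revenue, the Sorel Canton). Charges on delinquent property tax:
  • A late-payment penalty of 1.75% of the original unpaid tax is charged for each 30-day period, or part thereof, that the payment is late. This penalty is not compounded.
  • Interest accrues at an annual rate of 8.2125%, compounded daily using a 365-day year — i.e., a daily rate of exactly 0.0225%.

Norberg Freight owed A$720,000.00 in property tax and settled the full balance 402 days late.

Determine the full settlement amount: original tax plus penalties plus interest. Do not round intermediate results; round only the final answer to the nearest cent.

Penalty periods: ⌈402/30⌉ = 14; penalty = 14 × 1.75% × A$720,000.00 = A$176,400.00
Interest: A$720,000.00 × ((1 + 0.000225)^402 − 1) = A$720,000.00 × 0.09465564… = A$68,152.0577…
Total = A$720,000.00 + A$176,400.0000 + A$68,152.0577… = A$964,552.06

A$964,552.06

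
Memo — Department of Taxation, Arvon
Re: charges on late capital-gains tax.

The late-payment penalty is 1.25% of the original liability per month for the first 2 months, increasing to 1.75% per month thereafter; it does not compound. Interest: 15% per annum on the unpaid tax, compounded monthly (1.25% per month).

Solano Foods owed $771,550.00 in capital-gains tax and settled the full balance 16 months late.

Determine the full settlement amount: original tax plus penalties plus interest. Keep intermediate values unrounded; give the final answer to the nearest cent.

Penalty, months 1–2: 2 × 1.25% × $771,550.00 = $19,288.75
Penalty, months 3–16: 14 × 1.75% × $771,550.00 = $189,029.75
Interest: $771,550.00 × ((1 + 0.0125)^16 − 1) = $771,550.00 × 0.2198895… = $169,655.7805…
Total = $771,550.00 + $208,318.5000 + $169,655.7805… = $1,149,524.28

$1,149,524.28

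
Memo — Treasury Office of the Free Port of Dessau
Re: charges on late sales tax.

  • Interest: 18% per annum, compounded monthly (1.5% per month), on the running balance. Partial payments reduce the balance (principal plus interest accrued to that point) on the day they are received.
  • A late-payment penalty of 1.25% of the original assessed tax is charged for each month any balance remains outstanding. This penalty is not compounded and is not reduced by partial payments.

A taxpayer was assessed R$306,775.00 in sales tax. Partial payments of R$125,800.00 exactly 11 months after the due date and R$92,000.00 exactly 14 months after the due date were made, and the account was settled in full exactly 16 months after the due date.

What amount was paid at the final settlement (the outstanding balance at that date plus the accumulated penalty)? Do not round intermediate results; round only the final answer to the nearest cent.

Balance at month 11: R$306,775.0000 × (1 + 0.015)^11 = R$361,365.2853…
After R$125,800.00 payment: R$361,365.2853… − R$125,800.00 = R$235,565.2853…
Balance at month 14: R$235,565.2853… × (1 + 0.015)^3 = R$246,325.5247…
After R$92,000.00 payment: R$246,325.5247… − R$92,000.00 = R$154,325.5247…
Balance at month 16: R$154,325.5247… × (1 + 0.015)^2 = R$158,990.0137…
Penalty: 16 × 1.25% × R$306,775.00 = R$61,355.00
Final settlement = outstanding balance + penalty = R$158,990.0137… + R$61,355.00 = R$220,345.01

R$220,345.01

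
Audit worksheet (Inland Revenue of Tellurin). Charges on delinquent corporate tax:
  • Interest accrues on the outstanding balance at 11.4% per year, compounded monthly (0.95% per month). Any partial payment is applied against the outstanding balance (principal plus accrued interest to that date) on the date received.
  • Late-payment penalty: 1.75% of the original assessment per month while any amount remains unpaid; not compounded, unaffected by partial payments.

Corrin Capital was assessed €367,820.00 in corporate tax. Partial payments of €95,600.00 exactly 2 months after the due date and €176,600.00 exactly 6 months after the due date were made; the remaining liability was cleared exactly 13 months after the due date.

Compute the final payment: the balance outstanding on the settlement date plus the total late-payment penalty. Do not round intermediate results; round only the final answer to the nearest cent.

€204,843.99

Balance at month 2: €367,820.0000 × (1 + 0.0095)^2 = €374,841.7758…
After €95,600.00 payment: €374,841.7758… − €95,600.00 = €279,241.7758…
Balance at month 6: €279,241.7758… × (1 + 0.0095)^4 = €290,005.1326…
After €176,600.00 payment: €290,005.1326… − €176,600.00 = €113,405.1326…
Balance at month 13: €113,405.1326… × (1 + 0.0095)^7 = €121,164.9406…
Penalty: 13 × 1.75% × €367,820.00 = €83,679.05
Final settlement = outstanding balance + penalty = €121,164.9406… + €83,679.05 = €204,843.99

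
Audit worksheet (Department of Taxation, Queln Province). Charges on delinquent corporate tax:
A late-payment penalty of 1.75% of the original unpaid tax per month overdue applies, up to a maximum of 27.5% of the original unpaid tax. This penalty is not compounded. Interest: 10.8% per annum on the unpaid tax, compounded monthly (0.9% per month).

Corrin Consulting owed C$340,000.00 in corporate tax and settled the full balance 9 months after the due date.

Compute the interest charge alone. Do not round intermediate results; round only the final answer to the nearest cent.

Interest: C$340,000.00 × ((1 + 0.009)^9 − 1) = C$340,000.00 × 0.0839781… = C$28,552.5439…

C$28,552.54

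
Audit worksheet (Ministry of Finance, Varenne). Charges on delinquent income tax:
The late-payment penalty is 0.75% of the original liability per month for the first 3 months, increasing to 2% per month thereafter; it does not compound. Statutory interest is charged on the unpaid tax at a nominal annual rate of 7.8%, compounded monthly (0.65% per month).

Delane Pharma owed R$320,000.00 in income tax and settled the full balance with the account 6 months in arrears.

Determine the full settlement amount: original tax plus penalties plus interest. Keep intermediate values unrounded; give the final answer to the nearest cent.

R$359,084.57

Penalty, months 1–3: 3 × 0.75% × R$320,000.00 = R$7,200.00
Penalty, months 4–6: 3 × 2% × R$320,000.00 = R$19,200.00
Interest: R$320,000.00 × ((1 + 0.0065)^6 − 1) = R$320,000.00 × 0.0396393… = R$12,684.5662…
Total = R$320,000.00 + R$26,400.0000 + R$12,684.5662… = R$359,084.57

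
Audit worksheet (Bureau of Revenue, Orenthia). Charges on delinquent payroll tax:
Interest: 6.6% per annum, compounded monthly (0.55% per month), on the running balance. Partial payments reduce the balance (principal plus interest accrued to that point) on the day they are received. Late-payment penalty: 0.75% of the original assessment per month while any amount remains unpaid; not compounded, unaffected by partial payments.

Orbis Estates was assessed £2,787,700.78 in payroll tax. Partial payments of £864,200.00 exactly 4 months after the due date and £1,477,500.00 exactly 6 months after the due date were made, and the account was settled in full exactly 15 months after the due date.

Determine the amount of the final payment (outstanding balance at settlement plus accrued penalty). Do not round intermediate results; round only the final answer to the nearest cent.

£870,159.45

Balance at month 4: £2,787,700.7800 × (1 + 0.0055)^4 = £2,849,538.0226…
After £864,200.00 payment: £2,849,538.0226… − £864,200.00 = £1,985,338.0226…
Balance at month 6: £1,985,338.0226… × (1 + 0.0055)^2 = £2,007,236.7973…
After £1,477,500.00 payment: £2,007,236.7973… − £1,477,500.00 = £529,736.7973…
Balance at month 15: £529,736.7973… × (1 + 0.0055)^9 = £556,543.1169…
Penalty: 15 × 0.75% × £2,787,700.78 = £313,616.34…
Final settlement = outstanding balance + penalty = £556,543.1169… + £313,616.34… = £870,159.45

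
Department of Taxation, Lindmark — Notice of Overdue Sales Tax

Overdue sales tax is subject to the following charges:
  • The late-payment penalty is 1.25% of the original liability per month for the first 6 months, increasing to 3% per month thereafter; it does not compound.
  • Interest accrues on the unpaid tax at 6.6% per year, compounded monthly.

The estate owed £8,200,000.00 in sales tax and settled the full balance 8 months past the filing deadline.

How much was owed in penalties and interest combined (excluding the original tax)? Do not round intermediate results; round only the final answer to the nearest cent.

£1,474,822.33

Penalty, months 1–6: 6 × 1.25% × £8,200,000.00 = £615,000.00
Penalty, months 7–8: 2 × 3% × £8,200,000.00 = £492,000.00
Interest (6.6%/yr ÷ 12 = 0.55%/month): £8,200,000.00 × ((1 + 0.0055)^8 − 1) = £367,822.3270…
Penalties + interest = £1,107,000.0000 + £367,822.3270… = £1,474,822.33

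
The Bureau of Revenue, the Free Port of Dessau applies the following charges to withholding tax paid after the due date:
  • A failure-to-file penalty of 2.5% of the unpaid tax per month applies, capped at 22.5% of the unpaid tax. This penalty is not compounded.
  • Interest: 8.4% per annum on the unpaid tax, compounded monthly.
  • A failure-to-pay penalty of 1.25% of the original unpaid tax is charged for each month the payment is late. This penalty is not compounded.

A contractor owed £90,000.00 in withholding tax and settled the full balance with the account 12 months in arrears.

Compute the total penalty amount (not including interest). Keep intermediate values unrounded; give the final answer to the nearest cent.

£33,750.00

Failure-to-file: 12 × 2.5% × £90,000.00 = £27,000.00, capped at 22.5% × £90,000.00 = £20,250.00
Failure-to-pay penalty = 1.25% × £90,000.00 × 12 mo = £13,500.00
Total penalty = £20,250.00 + £13,500.00 = £33,750.00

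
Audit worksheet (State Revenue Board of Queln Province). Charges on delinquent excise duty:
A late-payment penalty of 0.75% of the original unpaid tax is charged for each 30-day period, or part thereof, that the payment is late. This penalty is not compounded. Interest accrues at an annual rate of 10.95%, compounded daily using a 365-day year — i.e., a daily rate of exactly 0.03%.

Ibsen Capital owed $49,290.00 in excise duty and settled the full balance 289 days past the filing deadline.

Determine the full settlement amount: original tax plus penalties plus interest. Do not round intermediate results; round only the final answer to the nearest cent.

$57,450.22

Penalty periods: ⌈289/30⌉ = 10; penalty = 10 × 0.75% × $49,290.00 = $3,696.75
Interest: $49,290.00 × ((1 + 0.0003)^289 − 1) = $49,290.00 × 0.09055528… = $4,463.4697…
Total = $49,290.00 + $3,696.7500 + $4,463.4697… = $57,450.22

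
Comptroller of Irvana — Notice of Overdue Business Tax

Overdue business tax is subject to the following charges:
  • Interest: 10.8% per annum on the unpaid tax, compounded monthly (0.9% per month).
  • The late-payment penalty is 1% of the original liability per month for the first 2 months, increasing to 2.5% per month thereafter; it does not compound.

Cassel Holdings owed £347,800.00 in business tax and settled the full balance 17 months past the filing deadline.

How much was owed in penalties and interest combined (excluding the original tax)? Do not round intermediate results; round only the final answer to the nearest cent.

Penalty, months 1–2: 2 × 1% × £347,800.00 = £6,956.00
Penalty, months 3–17: 15 × 2.5% × £347,800.00 = £130,425.00
Interest: £347,800.00 × ((1 + 0.009)^17 − 1) = £347,800.00 × 0.1645277… = £57,222.7366…
Penalties + interest = £137,381.0000 + £57,222.7366… = £194,603.74

£194,603.74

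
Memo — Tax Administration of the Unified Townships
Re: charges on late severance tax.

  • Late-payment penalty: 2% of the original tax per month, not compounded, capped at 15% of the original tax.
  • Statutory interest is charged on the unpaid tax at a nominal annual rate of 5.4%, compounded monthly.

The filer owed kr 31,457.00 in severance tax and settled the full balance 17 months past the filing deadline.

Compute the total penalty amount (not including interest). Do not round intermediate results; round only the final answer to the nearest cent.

Penalty (uncapped): 17 × 2% × kr 31,457.00 = kr 10,695.38; cap = 15% × kr 31,457.00 = kr 4,718.55 → penalty = kr 4,718.55

kr 4,718.55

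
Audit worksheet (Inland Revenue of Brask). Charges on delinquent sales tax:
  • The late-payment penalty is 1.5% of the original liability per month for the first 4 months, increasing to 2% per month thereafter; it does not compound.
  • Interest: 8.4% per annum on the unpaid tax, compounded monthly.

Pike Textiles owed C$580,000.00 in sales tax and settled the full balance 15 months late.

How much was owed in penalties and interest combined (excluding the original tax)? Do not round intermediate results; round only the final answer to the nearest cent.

Penalty, months 1–4: 4 × 1.5% × C$580,000.00 = C$34,800.00
Penalty, months 5–15: 11 × 2% × C$580,000.00 = C$127,600.00
Interest (8.4%/yr ÷ 12 = 0.7%/month): C$580,000.00 × ((1 + 0.007)^15 − 1) = C$63,976.5482…
Penalties + interest = C$162,400.0000 + C$63,976.5482… = C$226,376.55

C$226,376.55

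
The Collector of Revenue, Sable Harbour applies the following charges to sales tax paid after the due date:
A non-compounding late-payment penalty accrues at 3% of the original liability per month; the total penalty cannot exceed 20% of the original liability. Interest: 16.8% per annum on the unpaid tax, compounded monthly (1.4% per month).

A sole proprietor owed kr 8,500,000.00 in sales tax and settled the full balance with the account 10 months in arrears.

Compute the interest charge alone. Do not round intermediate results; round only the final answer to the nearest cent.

Interest: kr 8,500,000.00 × ((1 + 0.014)^10 − 1) = kr 8,500,000.00 × 0.1491575… = kr 1,267,838.6181…

kr 1,267,838.62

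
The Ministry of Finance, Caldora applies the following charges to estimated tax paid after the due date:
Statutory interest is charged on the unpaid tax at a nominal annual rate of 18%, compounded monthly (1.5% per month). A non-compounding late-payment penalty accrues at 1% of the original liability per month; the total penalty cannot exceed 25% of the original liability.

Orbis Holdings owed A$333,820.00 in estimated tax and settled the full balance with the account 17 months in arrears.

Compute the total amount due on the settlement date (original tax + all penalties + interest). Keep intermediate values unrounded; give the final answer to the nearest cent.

Penalty: 17 × 1% × A$333,820.00 = A$56,749.40 (below the 25% cap of A$83,455.00)
Interest: A$333,820.00 × ((1 + 0.015)^17 − 1) = A$333,820.00 × 0.2880203… = A$96,146.9469…
Total = A$333,820.00 + A$56,749.4000 + A$96,146.9469… = A$486,716.35

A$486,716.35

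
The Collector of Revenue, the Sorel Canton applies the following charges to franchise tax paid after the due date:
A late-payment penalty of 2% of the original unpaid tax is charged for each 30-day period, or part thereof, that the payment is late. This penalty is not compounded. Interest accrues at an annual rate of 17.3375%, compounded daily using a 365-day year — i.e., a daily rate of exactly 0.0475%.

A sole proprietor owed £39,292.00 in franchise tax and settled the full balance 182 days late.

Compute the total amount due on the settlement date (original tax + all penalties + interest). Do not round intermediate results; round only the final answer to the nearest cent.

£48,339.94

Penalty periods: ⌈182/30⌉ = 7; penalty = 7 × 2% × £39,292.00 = £5,500.88
Interest: £39,292.00 × ((1 + 0.000475)^182 − 1) = £39,292.00 × 0.09027447… = £3,547.0646…
Total = £39,292.00 + £5,500.8800 + £3,547.0646… = £48,339.94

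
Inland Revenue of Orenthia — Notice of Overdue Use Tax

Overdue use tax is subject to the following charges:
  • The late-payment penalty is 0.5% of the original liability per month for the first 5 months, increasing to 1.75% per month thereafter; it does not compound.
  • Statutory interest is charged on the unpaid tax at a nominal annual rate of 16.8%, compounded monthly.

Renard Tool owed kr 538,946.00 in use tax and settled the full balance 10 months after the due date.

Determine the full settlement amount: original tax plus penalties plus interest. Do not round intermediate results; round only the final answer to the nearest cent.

kr 679,965.25

Penalty, months 1–5: 5 × 0.5% × kr 538,946.00 = kr 13,473.65
Penalty, months 6–10: 5 × 1.75% × kr 538,946.00 = kr 47,157.78…
Interest (16.8%/yr ÷ 12 = 1.4%/month): kr 538,946.00 × ((1 + 0.014)^10 − 1) = kr 80,387.8296…
Total = kr 538,946.00 + kr 60,631.4250 + kr 80,387.8296… = kr 679,965.25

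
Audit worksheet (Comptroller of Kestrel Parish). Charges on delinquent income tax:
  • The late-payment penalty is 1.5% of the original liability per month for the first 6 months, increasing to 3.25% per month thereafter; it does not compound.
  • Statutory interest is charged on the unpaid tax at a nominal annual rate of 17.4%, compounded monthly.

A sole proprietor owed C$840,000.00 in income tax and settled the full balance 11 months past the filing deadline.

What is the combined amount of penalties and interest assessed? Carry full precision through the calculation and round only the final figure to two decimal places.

Penalty, months 1–6: 6 × 1.5% × C$840,000.00 = C$75,600.00
Penalty, months 7–11: 5 × 3.25% × C$840,000.00 = C$136,500.00
Interest (17.4%/yr ÷ 12 = 1.45%/month): C$840,000.00 × ((1 + 0.0145)^11 − 1) = C$144,128.5955…
Penalties + interest = C$212,100.0000 + C$144,128.5955… = C$356,228.60

C$356,228.60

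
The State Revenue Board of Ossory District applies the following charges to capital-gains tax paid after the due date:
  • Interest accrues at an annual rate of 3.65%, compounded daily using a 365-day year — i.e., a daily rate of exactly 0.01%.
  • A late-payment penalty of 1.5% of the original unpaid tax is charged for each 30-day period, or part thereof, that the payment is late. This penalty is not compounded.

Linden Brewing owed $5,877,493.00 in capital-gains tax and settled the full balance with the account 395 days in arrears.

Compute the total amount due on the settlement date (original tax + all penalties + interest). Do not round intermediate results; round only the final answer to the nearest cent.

$7,348,561.58

Penalty periods: ⌈395/30⌉ = 14; penalty = 14 × 1.5% × $5,877,493.00 = $1,234,273.53
Interest: $5,877,493.00 × ((1 + 0.0001)^395 − 1) = $5,877,493.00 × 0.04028844… = $236,795.0502…
Total = $5,877,493.00 + $1,234,273.5300 + $236,795.0502… = $7,348,561.58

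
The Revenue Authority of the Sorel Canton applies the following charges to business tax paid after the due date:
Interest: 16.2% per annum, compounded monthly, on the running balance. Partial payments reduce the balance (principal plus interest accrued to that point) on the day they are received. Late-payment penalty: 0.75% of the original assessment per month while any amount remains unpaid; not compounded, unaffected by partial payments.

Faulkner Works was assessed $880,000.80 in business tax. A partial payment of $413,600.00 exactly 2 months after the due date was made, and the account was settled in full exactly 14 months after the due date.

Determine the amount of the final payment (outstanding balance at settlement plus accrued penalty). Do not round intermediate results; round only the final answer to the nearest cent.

$668,324.79

Monthly rate = 16.2% ÷ 12 = 1.35%
Balance at month 2: $880,000.8000 × (1 + 0.0135)^2 = $903,921.2017…
After $413,600.00 payment: $903,921.2017… − $413,600.00 = $490,321.2017…
Balance at month 14: $490,321.2017… × (1 + 0.0135)^12 = $575,924.7058…
Penalty: 14 × 0.75% × $880,000.80 = $92,400.08…
Final settlement = outstanding balance + penalty = $575,924.7058… + $92,400.08… = $668,324.79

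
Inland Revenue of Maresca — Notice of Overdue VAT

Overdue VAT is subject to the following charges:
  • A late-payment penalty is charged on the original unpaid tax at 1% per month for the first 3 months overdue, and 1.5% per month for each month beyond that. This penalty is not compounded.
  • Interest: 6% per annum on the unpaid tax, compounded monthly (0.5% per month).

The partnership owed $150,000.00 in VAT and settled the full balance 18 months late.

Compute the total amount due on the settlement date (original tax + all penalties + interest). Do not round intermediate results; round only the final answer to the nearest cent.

$202,339.34

Penalty, months 1–3: 3 × 1% × $150,000.00 = $4,500.00
Penalty, months 4–18: 15 × 1.5% × $150,000.00 = $33,750.00
Interest: $150,000.00 × ((1 + 0.005)^18 − 1) = $150,000.00 × 0.0939289… = $14,089.3409…
Total = $150,000.00 + $38,250.0000 + $14,089.3409… = $202,339.34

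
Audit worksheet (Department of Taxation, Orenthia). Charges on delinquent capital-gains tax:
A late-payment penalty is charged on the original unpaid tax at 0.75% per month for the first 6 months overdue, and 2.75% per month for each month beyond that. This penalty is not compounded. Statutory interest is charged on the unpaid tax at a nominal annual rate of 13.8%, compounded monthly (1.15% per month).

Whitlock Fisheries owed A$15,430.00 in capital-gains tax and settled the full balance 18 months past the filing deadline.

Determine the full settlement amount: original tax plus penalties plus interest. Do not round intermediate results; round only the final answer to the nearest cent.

Penalty, months 1–6: 6 × 0.75% × A$15,430.00 = A$694.35
Penalty, months 7–18: 12 × 2.75% × A$15,430.00 = A$5,091.90
Interest: A$15,430.00 × ((1 + 0.0115)^18 − 1) = A$15,430.00 × 0.2285306… = A$3,526.2267…
Total = A$15,430.00 + A$5,786.2500 + A$3,526.2267… = A$24,742.48

A$24,742.48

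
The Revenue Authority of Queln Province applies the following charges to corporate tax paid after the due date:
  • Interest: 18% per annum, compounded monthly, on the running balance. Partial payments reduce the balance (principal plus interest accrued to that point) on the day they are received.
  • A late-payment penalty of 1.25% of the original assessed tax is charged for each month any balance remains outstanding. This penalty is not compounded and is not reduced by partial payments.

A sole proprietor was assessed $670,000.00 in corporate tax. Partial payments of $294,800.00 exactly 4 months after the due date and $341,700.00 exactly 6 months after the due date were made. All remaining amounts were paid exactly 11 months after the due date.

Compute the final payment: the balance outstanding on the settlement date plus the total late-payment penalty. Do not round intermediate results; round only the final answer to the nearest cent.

Monthly rate = 18% ÷ 12 = 1.5%
Balance at month 4: $670,000.0000 × (1 + 0.015)^4 = $711,113.5789…
After $294,800.00 payment: $711,113.5789… − $294,800.00 = $416,313.5789…
Balance at month 6: $416,313.5789… × (1 + 0.015)^2 = $428,896.6568…
After $341,700.00 payment: $428,896.6568… − $341,700.00 = $87,196.6568…
Balance at month 11: $87,196.6568… × (1 + 0.015)^5 = $93,935.5636…
Penalty: 11 × 1.25% × $670,000.00 = $92,125.00
Final settlement = outstanding balance + penalty = $93,935.5636… + $92,125.00 = $186,060.56

$186,060.56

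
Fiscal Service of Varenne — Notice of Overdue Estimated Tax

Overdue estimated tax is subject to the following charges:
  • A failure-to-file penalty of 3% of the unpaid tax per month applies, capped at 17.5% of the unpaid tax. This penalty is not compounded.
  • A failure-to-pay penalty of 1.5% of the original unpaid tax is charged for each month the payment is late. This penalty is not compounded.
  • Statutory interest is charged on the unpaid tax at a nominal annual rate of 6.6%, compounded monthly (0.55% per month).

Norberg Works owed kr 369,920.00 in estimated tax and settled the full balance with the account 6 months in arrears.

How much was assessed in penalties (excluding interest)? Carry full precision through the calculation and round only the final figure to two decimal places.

Failure-to-file: 6 × 3% × kr 369,920.00 = kr 66,585.60, capped at 17.5% × kr 369,920.00 = kr 64,736.00
Failure-to-pay penalty: 6 × 1.5% × kr 369,920.00 = kr 33,292.80
Total penalty = kr 64,736.00 + kr 33,292.80 = kr 98,028.80

kr 98,028.80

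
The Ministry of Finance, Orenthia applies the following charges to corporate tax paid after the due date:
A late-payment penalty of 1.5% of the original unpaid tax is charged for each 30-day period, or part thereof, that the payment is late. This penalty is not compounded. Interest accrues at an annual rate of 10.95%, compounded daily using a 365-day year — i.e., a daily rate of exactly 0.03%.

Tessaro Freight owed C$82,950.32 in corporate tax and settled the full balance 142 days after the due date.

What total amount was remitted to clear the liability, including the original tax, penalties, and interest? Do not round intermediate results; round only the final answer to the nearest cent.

Penalty periods: ⌈142/30⌉ = 5; penalty = 5 × 1.5% × C$82,950.32 = C$6,221.27…
Interest: C$82,950.32 × ((1 + 0.0003)^142 − 1) = C$82,950.32 × 0.04351374… = C$3,609.4784…
Total = C$82,950.32 + C$6,221.2740 + C$3,609.4784… = C$92,781.07

C$92,781.07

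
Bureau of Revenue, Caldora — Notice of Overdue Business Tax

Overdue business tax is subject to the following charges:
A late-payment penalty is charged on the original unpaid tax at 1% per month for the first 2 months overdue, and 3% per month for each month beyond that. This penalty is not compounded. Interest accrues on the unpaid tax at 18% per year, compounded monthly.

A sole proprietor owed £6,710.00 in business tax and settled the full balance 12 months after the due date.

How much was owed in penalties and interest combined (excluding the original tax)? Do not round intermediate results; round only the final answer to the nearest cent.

£3,459.80

Penalty, months 1–2: 2 × 1% × £6,710.00 = £134.20
Penalty, months 3–12: 10 × 3% × £6,710.00 = £2,013.00
Interest (18%/yr ÷ 12 = 1.5%/month): £6,710.00 × ((1 + 0.015)^12 − 1) = £1,312.5979…
Penalties + interest = £2,147.2000 + £1,312.5979… = £3,459.80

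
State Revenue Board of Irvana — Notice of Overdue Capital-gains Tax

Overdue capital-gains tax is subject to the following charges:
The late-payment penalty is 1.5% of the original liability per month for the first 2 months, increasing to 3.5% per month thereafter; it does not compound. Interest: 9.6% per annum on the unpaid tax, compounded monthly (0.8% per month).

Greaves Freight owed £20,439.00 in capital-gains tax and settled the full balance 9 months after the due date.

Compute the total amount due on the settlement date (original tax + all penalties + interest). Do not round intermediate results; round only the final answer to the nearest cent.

£27,579.31

Penalty, months 1–2: 2 × 1.5% × £20,439.00 = £613.17
Penalty, months 3–9: 7 × 3.5% × £20,439.00 = £5,007.56…
Interest: £20,439.00 × ((1 + 0.008)^9 − 1) = £20,439.00 × 0.0743475… = £1,519.5891…
Total = £20,439.00 + £5,620.7250 + £1,519.5891… = £27,579.31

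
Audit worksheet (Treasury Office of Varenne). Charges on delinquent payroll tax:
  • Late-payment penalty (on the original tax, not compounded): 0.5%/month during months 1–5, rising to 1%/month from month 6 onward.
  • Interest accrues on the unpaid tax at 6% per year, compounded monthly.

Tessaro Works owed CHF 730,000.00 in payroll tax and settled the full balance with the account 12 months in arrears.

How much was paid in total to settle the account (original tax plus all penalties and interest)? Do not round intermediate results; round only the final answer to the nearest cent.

Penalty, months 1–5: 5 × 0.5% × CHF 730,000.00 = CHF 18,250.00
Penalty, months 6–12: 7 × 1% × CHF 730,000.00 = CHF 51,100.00
Interest (6%/yr ÷ 12 = 0.5%/month): CHF 730,000.00 × ((1 + 0.005)^12 − 1) = CHF 45,024.8027…
Total = CHF 730,000.00 + CHF 69,350.0000 + CHF 45,024.8027… = CHF 844,374.80

CHF 844,374.80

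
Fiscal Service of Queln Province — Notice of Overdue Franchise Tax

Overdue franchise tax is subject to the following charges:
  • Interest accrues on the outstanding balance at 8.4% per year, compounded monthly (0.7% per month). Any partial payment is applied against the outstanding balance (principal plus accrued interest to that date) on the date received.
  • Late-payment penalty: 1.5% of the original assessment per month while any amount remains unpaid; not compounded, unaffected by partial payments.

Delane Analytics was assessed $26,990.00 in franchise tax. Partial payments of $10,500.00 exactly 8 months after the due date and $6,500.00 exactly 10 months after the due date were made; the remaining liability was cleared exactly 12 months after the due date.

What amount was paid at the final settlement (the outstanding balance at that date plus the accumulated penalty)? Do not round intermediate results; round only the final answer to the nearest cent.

$16,816.29

Balance at month 8: $26,990.0000 × (1 + 0.007)^8 = $28,538.9933…
After $10,500.00 payment: $28,538.9933… − $10,500.00 = $18,038.9933…
Balance at month 10: $18,038.9933… × (1 + 0.007)^2 = $18,292.4231…
After $6,500.00 payment: $18,292.4231… − $6,500.00 = $11,792.4231…
Balance at month 12: $11,792.4231… × (1 + 0.007)^2 = $11,958.0948…
Penalty: 12 × 1.5% × $26,990.00 = $4,858.20
Final settlement = outstanding balance + penalty = $11,958.0948… + $4,858.20 = $16,816.29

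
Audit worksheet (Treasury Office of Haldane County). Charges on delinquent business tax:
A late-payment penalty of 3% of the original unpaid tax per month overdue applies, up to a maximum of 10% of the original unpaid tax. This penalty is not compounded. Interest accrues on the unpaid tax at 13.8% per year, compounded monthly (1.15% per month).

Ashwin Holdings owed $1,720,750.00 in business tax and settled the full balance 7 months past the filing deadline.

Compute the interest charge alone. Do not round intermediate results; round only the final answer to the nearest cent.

$143,391.99

Interest: $1,720,750.00 × ((1 + 0.0115)^7 − 1) = $1,720,750.00 × 0.0833311… = $143,391.9852…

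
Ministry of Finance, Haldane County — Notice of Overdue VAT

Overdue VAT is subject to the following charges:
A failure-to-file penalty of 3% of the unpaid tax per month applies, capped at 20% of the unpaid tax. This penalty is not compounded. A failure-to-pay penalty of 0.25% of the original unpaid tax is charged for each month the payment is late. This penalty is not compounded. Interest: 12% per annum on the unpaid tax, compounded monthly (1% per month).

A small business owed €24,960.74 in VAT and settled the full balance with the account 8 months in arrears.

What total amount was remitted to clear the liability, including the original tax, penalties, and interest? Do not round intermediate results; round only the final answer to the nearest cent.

Failure-to-file: 8 × 3% × €24,960.74 = €5,990.58…, capped at 20% × €24,960.74 = €4,992.15…
Failure-to-pay penalty: 8 × 0.25% × €24,960.74 = €499.21…
Interest: €24,960.74 × ((1 + 0.01)^8 − 1) = €24,960.74 × 0.0828567… = €2,068.1647…
Total = €24,960.74 + €5,491.3628 + €2,068.1647… = €32,520.27

€32,520.27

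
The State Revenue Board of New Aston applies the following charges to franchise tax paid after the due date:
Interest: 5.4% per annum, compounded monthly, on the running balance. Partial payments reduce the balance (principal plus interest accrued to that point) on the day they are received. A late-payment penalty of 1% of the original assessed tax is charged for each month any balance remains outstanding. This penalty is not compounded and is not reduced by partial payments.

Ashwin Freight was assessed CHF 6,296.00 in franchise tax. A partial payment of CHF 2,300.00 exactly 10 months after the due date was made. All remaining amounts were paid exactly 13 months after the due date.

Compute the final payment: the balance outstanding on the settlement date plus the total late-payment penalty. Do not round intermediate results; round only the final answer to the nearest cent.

CHF 5,161.72

Monthly rate = 5.4% ÷ 12 = 0.45%
Balance at month 10: CHF 6,296.0000 × (1 + 0.0045)^10 = CHF 6,585.1266…
After CHF 2,300.00 payment: CHF 6,585.1266… − CHF 2,300.00 = CHF 4,285.1266…
Balance at month 13: CHF 4,285.1266… × (1 + 0.0045)^3 = CHF 4,343.2365…
Penalty: 13 × 1% × CHF 6,296.00 = CHF 818.48
Final settlement = outstanding balance + penalty = CHF 4,343.2365… + CHF 818.48 = CHF 5,161.72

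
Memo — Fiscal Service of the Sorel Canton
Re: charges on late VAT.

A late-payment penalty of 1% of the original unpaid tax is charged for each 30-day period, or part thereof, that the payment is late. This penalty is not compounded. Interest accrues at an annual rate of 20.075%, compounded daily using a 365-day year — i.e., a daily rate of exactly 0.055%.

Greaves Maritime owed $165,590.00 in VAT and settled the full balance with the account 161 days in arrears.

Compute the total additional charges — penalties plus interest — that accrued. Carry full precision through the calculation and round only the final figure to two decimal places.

$25,262.79

Penalty periods: ⌈161/30⌉ = 6; penalty = 6 × 1% × $165,590.00 = $9,935.40
Interest: $165,590.00 × ((1 + 0.00055)^161 − 1) = $165,590.00 × 0.09256228… = $15,327.3887…
Penalties + interest = $9,935.4000 + $15,327.3887… = $25,262.79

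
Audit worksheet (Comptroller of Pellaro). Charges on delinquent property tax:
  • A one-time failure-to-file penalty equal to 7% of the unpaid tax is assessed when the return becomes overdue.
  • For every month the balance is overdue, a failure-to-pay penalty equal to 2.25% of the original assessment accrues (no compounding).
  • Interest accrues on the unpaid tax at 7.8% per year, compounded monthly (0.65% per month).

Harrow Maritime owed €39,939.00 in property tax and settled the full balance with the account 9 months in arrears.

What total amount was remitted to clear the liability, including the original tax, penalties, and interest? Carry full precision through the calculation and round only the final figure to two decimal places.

€53,220.49

Failure-to-file penalty: 7% × €39,939.00 = €2,795.73
Failure-to-pay penalty: 9 × 2.25% × €39,939.00 = €8,087.65…
Interest: €39,939.00 × ((1 + 0.0065)^9 − 1) = €39,939.00 × 0.0600443… = €2,398.1091…
Total = €39,939.00 + €10,883.3775 + €2,398.1091… = €53,220.49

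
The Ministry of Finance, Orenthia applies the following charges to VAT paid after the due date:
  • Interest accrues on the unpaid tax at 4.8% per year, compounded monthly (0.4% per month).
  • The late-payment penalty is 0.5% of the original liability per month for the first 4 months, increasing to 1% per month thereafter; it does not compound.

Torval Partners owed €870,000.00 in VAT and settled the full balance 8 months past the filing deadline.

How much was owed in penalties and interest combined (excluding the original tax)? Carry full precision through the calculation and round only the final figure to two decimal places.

Penalty, months 1–4: 4 × 0.5% × €870,000.00 = €17,400.00
Penalty, months 5–8: 4 × 1% × €870,000.00 = €34,800.00
Interest: €870,000.00 × ((1 + 0.004)^8 − 1) = €870,000.00 × 0.0324516… = €28,232.8937…
Penalties + interest = €52,200.0000 + €28,232.8937… = €80,432.89

€80,432.89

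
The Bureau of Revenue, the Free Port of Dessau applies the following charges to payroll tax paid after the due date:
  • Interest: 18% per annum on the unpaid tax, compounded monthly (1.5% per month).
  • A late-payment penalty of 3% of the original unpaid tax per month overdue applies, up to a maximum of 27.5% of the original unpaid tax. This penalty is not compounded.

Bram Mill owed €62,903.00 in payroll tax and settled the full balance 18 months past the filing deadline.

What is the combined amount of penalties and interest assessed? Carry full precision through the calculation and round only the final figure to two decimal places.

Penalty (uncapped): 18 × 3% × €62,903.00 = €33,967.62; cap = 27.5% × €62,903.00 = €17,298.33… → penalty = €17,298.33…
Interest: €62,903.00 × ((1 + 0.015)^18 − 1) = €62,903.00 × 0.3073406… = €19,332.6480…
Penalties + interest = €17,298.3250 + €19,332.6480… = €36,630.97

€36,630.97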